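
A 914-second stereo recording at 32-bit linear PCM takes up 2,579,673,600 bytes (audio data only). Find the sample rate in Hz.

Bytes = sample_rate × seconds × bytes_per_sample × channels.
sample_rate = 2,579,673,600 / (914 × 4 × 2) = 2,579,673,600 / 7,312 = 352,800 Hz.

352,800 Hz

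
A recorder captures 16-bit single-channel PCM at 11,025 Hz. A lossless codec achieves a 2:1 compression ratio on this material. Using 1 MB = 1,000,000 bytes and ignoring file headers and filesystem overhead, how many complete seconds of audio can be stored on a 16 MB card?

Uncompressed byte rate = 11,025 × 2 × 1 = 22,050 bytes/s.
After 2:1 compression, effective rate ≈ 11025 bytes/s.
Capacity = 16 × 1,000,000 = 16,000,000 bytes.
16,000,000 / effective rate ≈ 1451.25 s → 1,451 seconds.

1,451 seconds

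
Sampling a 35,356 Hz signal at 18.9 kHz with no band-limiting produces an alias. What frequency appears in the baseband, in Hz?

2,444 Hz

Nyquist = 18,900/2 = 9,450 Hz; 35,356 Hz exceeds it.
Alias = |35,356 − 2×18,900| = |35,356 − 37,800| = 2,444 Hz.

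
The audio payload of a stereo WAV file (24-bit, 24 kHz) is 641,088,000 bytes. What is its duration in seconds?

Byte rate = 24,000 × 3 × 2 = 144,000 bytes/s.
Duration = 641,088,000 / 144,000 = 4,452 s.

4,452 seconds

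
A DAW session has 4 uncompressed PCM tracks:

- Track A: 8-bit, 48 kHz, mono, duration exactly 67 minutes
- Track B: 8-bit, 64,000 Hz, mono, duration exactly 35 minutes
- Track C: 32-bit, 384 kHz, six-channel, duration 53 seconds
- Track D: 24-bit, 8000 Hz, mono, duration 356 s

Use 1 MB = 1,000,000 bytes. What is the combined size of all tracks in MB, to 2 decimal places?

Track A: exactly 67 minutes = 4,020 s; 48,000 × 4,020 × 1 × 1 = 192,960,000 bytes.
Track B: exactly 35 minutes = 2,100 s; 64,000 × 2,100 × 1 × 1 = 134,400,000 bytes.
Track C: 384,000 × 53 × 4 × 6 = 488,448,000 bytes.
Track D: 8,000 × 356 × 3 × 1 = 8,544,000 bytes.
Total = 824,352,000 bytes = 824.35 MB.

824.35 MB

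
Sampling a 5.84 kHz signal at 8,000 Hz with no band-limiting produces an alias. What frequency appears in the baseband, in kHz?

2.16 kHz

Nyquist = 8,000/2 = 4,000 Hz; 5,840 Hz exceeds it.
Alias = |5,840 − 1×8,000| = |5,840 − 8,000| = 2,160 Hz = 2.16 kHz.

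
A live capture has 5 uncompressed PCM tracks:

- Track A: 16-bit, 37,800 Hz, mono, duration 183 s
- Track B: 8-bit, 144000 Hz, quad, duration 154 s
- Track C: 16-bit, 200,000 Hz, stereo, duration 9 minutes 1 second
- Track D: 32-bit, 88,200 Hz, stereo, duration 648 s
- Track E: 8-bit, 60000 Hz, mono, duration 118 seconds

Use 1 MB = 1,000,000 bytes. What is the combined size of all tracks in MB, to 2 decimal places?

999.65 MB

Track A: 37,800 × 183 × 2 × 1 = 13,834,800 bytes.
Track B: 144,000 × 154 × 1 × 4 = 88,704,000 bytes.
Track C: 9 minutes 1 second = 541 s; 200,000 × 541 × 2 × 2 = 432,800,000 bytes.
Track D: 88,200 × 648 × 4 × 2 = 457,228,800 bytes.
Track E: 60,000 × 118 × 1 × 1 = 7,080,000 bytes.
Total = 999,647,600 bytes = 999.65 MB.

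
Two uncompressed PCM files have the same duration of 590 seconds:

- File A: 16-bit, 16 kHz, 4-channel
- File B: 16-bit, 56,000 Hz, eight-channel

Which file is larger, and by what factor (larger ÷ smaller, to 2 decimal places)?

File B, by a factor of 7.00

File A: 16,000 × 2 × 4 = 128,000 bytes/s.
File B: 56,000 × 2 × 8 = 896,000 bytes/s.
File B is larger; ratio = 528,640,000 / 75,520,000 = 7.00.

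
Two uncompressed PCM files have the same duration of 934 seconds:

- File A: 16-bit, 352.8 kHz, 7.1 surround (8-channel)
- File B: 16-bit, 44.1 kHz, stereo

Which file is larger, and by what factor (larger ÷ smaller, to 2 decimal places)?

File A, by a factor of 32.00

File A: 352,800 × 2 × 8 = 5,644,800 bytes/s.
File B: 44,100 × 2 × 2 = 176,400 bytes/s.
File A is larger; ratio = 5,272,243,200 / 164,757,600 = 32.00.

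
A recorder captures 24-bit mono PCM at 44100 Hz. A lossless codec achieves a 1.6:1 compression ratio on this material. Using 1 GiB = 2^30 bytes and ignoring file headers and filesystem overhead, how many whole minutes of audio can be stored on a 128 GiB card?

27,702 minutes

Uncompressed byte rate = 44,100 × 3 × 1 = 132,300 bytes/s.
After 1.6:1 compression, effective rate ≈ 82687.5 bytes/s.
Capacity = 128 × 1,073,741,824 = 137,438,953,472 bytes.
137,438,953,472 / effective rate ≈ 1662149.1 s → 27,702 minutes.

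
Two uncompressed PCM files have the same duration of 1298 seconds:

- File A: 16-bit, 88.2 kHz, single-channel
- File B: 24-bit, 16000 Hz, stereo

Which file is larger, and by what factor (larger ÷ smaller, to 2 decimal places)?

File A: 88,200 × 2 × 1 = 176,400 bytes/s.
File B: 16,000 × 3 × 2 = 96,000 bytes/s.
File A is larger; ratio = 228,967,200 / 124,608,000 = 1.84.

File A, by a factor of 1.84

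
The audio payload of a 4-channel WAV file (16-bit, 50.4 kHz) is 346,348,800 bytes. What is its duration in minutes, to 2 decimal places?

14.32 minutes

Byte rate = 50,400 × 2 × 4 = 403,200 bytes/s.
Duration = 346,348,800 / 403,200 = 859 s.
859 s / 60 = 14.32 minutes.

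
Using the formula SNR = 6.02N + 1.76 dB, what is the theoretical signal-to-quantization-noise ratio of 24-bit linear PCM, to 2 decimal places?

6.02 × 24 + 1.76 = 146.24 dB.

146.24 dB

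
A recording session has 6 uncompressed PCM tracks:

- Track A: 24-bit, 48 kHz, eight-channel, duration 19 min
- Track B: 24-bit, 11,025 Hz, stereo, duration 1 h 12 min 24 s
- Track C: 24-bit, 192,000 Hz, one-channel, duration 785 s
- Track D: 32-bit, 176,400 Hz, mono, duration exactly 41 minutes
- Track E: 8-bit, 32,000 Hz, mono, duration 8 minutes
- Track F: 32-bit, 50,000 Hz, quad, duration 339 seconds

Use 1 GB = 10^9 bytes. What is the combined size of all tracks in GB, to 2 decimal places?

Track A: 19 min = 1,140 s; 48,000 × 1,140 × 3 × 8 = 1,313,280,000 bytes.
Track B: 1 h 12 min 24 s = 4,344 s; 11,025 × 4,344 × 3 × 2 = 287,355,600 bytes.
Track C: 192,000 × 785 × 3 × 1 = 452,160,000 bytes.
Track D: exactly 41 minutes = 2,460 s; 176,400 × 2,460 × 4 × 1 = 1,735,776,000 bytes.
Track E: 8 minutes = 480 s; 32,000 × 480 × 1 × 1 = 15,360,000 bytes.
Track F: 50,000 × 339 × 4 × 4 = 271,200,000 bytes.
Total = 4,075,131,600 bytes = 4.08 GB.

4.08 GB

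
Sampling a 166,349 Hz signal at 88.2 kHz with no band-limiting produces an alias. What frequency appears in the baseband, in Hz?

10,051 Hz

Nyquist = 88,200/2 = 44,100 Hz; 166,349 Hz exceeds it.
Alias = |166,349 − 2×88,200| = |166,349 − 176,400| = 10,051 Hz.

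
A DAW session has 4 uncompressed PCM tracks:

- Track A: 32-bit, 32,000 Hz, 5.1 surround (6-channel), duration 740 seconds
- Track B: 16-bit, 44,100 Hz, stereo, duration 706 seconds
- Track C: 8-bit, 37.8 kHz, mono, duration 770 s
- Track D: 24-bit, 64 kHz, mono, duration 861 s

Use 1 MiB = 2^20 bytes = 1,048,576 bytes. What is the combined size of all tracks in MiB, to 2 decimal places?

846.17 MiB

Track A: 32,000 × 740 × 4 × 6 = 568,320,000 bytes.
Track B: 44,100 × 706 × 2 × 2 = 124,538,400 bytes.
Track C: 37,800 × 770 × 1 × 1 = 29,106,000 bytes.
Track D: 64,000 × 861 × 3 × 1 = 165,312,000 bytes.
Total = 887,276,400 bytes = 846.17 MiB.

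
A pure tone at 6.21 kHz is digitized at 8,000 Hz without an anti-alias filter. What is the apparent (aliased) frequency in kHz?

Nyquist = 8,000/2 = 4,000 Hz; 6,210 Hz exceeds it.
Alias = |6,210 − 1×8,000| = |6,210 − 8,000| = 1,790 Hz = 1.79 kHz.

1.79 kHz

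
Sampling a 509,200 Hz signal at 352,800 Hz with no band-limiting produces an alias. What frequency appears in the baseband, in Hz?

156,400 Hz

Nyquist = 352,800/2 = 176,400 Hz; 509,200 Hz exceeds it.
Alias = |509,200 − 1×352,800| = |509,200 − 352,800| = 156,400 Hz.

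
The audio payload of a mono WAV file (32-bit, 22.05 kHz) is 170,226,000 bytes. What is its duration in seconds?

1,930 seconds

Byte rate = 22,050 × 4 × 1 = 88,200 bytes/s.
Duration = 170,226,000 / 88,200 = 1,930 s.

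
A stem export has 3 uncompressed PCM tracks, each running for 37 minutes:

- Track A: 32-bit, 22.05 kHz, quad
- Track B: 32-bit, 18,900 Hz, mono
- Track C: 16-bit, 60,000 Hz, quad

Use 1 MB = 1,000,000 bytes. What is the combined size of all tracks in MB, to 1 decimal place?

37 minutes = 2,220 s.
Track A: 22,050 × 2,220 × 4 × 4 = 783,216,000 bytes.
Track B: 18,900 × 2,220 × 4 × 1 = 167,832,000 bytes.
Track C: 60,000 × 2,220 × 2 × 4 = 1,065,600,000 bytes.
Total = 2,016,648,000 bytes = 2016.6 MB.

2016.6 MB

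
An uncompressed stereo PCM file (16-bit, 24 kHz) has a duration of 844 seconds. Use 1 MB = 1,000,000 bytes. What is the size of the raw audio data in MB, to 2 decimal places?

Bytes = 24,000 samples/s × 844 s × 2 bytes/sample × 2 ch = 81,024,000 bytes.
81,024,000 / 1,000,000 = 81.02 MB.

81.02 MB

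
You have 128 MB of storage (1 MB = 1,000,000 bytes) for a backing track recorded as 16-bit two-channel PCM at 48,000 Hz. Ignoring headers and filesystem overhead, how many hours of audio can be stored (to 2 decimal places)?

0.19 hours

Uncompressed byte rate = 48,000 × 2 × 2 = 192,000 bytes/s.
Capacity = 128 × 1,000,000 = 128,000,000 bytes.
128,000,000 / 192,000 ≈ 666.67 s → 0.19 hours.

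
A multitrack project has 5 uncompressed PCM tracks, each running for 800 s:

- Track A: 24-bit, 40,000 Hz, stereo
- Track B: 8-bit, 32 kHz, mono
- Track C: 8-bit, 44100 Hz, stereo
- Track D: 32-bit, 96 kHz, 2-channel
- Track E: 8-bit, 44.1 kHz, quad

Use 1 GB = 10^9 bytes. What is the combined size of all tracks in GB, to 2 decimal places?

1.04 GB

Track A: 40,000 × 800 × 3 × 2 = 192,000,000 bytes.
Track B: 32,000 × 800 × 1 × 1 = 25,600,000 bytes.
Track C: 44,100 × 800 × 1 × 2 = 70,560,000 bytes.
Track D: 96,000 × 800 × 4 × 2 = 614,400,000 bytes.
Track E: 44,100 × 800 × 1 × 4 = 141,120,000 bytes.
Total = 1,043,680,000 bytes = 1.04 GB.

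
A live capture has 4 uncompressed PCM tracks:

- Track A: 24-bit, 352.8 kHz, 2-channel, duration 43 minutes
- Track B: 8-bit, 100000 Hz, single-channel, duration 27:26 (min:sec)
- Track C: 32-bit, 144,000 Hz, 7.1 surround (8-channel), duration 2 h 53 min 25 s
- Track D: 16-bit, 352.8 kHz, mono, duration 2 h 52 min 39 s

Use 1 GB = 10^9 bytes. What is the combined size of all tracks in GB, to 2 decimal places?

60.88 GB

Track A: 43 minutes = 2,580 s; 352,800 × 2,580 × 3 × 2 = 5,461,344,000 bytes.
Track B: 27:26 (min:sec) = 1,646 s; 100,000 × 1,646 × 1 × 1 = 164,600,000 bytes.
Track C: 2 h 53 min 25 s = 10,405 s; 144,000 × 10,405 × 4 × 8 = 47,946,240,000 bytes.
Track D: 2 h 52 min 39 s = 10,359 s; 352,800 × 10,359 × 2 × 1 = 7,309,310,400 bytes.
Total = 60,881,494,400 bytes = 60.88 GB.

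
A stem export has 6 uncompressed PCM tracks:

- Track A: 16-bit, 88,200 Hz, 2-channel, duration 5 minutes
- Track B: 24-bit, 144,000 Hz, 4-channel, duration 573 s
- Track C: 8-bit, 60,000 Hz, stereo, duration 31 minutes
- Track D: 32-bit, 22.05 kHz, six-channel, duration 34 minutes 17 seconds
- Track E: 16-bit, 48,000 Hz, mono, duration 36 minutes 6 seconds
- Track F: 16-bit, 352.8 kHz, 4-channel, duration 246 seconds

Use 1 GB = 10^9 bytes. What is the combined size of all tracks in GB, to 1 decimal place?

3.3 GB

Track A: 5 minutes = 300 s; 88,200 × 300 × 2 × 2 = 105,840,000 bytes.
Track B: 144,000 × 573 × 3 × 4 = 990,144,000 bytes.
Track C: 31 minutes = 1,860 s; 60,000 × 1,860 × 1 × 2 = 223,200,000 bytes.
Track D: 34 minutes 17 seconds = 2,057 s; 22,050 × 2,057 × 4 × 6 = 1,088,564,400 bytes.
Track E: 36 minutes 6 seconds = 2,166 s; 48,000 × 2,166 × 2 × 1 = 207,936,000 bytes.
Track F: 352,800 × 246 × 2 × 4 = 694,310,400 bytes.
Total = 3,309,994,800 bytes = 3.3 GB.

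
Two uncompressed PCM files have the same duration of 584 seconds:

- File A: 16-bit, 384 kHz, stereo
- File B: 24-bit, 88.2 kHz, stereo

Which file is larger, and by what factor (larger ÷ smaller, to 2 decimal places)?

File A: 384,000 × 2 × 2 = 1,536,000 bytes/s.
File B: 88,200 × 3 × 2 = 529,200 bytes/s.
File A is larger; ratio = 897,024,000 / 309,052,800 = 2.90.

File A, by a factor of 2.90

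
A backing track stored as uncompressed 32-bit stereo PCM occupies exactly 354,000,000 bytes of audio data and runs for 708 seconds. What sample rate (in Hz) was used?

Bytes = sample_rate × seconds × bytes_per_sample × channels.
sample_rate = 354,000,000 / (708 × 4 × 2) = 354,000,000 / 5,664 = 62,500 Hz.

62,500 Hz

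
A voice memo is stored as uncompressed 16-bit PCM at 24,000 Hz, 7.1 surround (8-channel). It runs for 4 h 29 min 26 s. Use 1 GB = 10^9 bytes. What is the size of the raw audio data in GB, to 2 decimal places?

6.21 GB

Duration = 4 h 29 min 26 s = 16,166 s.
Bytes = 24,000 samples/s × 16,166 s × 2 bytes/sample × 8 ch = 6,207,744,000 bytes.
6,207,744,000 / 1,000,000,000 = 6.21 GB.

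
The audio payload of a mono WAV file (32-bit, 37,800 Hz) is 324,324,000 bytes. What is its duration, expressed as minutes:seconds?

35:45

Byte rate = 37,800 × 4 × 1 = 151,200 bytes/s.
Duration = 324,324,000 / 151,200 = 2,145 s.
2,145 s = 35:45.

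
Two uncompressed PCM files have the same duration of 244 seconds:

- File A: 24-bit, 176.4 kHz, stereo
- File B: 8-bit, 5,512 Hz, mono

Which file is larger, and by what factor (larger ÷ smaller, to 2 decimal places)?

File A: 176,400 × 3 × 2 = 1,058,400 bytes/s.
File B: 5,512 × 1 × 1 = 5,512 bytes/s.
File A is larger; ratio = 258,249,600 / 1,344,928 = 192.02.

File A, by a factor of 192.02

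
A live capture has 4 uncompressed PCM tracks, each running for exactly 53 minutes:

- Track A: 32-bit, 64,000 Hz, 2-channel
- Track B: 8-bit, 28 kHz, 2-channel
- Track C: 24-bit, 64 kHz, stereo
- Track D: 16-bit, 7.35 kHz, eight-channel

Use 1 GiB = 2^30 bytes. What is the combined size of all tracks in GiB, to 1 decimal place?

3.2 GiB

exactly 53 minutes = 3,180 s.
Track A: 64,000 × 3,180 × 4 × 2 = 1,628,160,000 bytes.
Track B: 28,000 × 3,180 × 1 × 2 = 178,080,000 bytes.
Track C: 64,000 × 3,180 × 3 × 2 = 1,221,120,000 bytes.
Track D: 7,350 × 3,180 × 2 × 8 = 373,968,000 bytes.
Total = 3,401,328,000 bytes = 3.2 GiB.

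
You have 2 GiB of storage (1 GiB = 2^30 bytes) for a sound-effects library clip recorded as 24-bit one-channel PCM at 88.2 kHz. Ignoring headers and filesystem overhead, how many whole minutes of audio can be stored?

135 minutes

Uncompressed byte rate = 88,200 × 3 × 1 = 264,600 bytes/s.
Capacity = 2 × 1,073,741,824 = 2,147,483,648 bytes.
2,147,483,648 / 264,600 ≈ 8115.96 s → 135 minutes.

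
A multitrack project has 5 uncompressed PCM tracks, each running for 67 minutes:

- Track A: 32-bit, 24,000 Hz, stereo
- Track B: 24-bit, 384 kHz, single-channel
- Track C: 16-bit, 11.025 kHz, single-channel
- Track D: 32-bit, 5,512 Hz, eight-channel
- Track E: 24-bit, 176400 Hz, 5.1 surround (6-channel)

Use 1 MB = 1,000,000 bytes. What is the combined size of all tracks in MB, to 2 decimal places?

67 minutes = 4,020 s.
Track A: 24,000 × 4,020 × 4 × 2 = 771,840,000 bytes.
Track B: 384,000 × 4,020 × 3 × 1 = 4,631,040,000 bytes.
Track C: 11,025 × 4,020 × 2 × 1 = 88,641,000 bytes.
Track D: 5,512 × 4,020 × 4 × 8 = 709,063,680 bytes.
Track E: 176,400 × 4,020 × 3 × 6 = 12,764,304,000 bytes.
Total = 18,964,888,680 bytes = 18964.89 MB.

18964.89 MB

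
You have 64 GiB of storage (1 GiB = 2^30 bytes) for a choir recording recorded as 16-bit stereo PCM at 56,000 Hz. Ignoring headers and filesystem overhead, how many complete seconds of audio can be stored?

306,783 seconds

Uncompressed byte rate = 56,000 × 2 × 2 = 224,000 bytes/s.
Capacity = 64 × 1,073,741,824 = 68,719,476,736 bytes.
68,719,476,736 / 224,000 ≈ 306783.38 s → 306,783 seconds.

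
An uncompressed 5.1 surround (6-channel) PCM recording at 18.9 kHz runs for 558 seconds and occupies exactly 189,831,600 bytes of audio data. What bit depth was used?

24 bits

Bytes per sample = 189,831,600 / (18,900 × 558 × 6) = 189,831,600 / 63,277,200 = 3.
Bit depth = 3 × 8 = 24 bits.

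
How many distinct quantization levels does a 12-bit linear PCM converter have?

4,096 levels

2^12 = 4,096.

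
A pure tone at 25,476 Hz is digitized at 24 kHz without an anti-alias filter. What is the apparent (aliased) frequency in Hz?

1,476 Hz

Nyquist = 24,000/2 = 12,000 Hz; 25,476 Hz exceeds it.
Alias = |25,476 − 1×24,000| = |25,476 − 24,000| = 1,476 Hz.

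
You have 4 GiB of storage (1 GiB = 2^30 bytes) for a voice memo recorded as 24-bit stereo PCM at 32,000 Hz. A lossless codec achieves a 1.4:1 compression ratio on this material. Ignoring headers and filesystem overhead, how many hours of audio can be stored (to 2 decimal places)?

Uncompressed byte rate = 32,000 × 3 × 2 = 192,000 bytes/s.
After 1.4:1 compression, effective rate ≈ 137142.86 bytes/s.
Capacity = 4 × 1,073,741,824 = 4,294,967,296 bytes.
4,294,967,296 / effective rate ≈ 31317.47 s → 8.70 hours.

8.70 hours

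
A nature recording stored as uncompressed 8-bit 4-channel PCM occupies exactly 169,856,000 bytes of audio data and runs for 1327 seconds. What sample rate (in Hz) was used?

Bytes = sample_rate × seconds × bytes_per_sample × channels.
sample_rate = 169,856,000 / (1,327 × 1 × 4) = 169,856,000 / 5,308 = 32,000 Hz.

32,000 Hz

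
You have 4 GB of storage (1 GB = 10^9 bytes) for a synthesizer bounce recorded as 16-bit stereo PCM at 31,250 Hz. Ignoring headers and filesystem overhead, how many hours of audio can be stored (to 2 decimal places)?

Uncompressed byte rate = 31,250 × 2 × 2 = 125,000 bytes/s.
Capacity = 4 × 1,000,000,000 = 4,000,000,000 bytes.
4,000,000,000 / 125,000 ≈ 32000 s → 8.89 hours.

8.89 hours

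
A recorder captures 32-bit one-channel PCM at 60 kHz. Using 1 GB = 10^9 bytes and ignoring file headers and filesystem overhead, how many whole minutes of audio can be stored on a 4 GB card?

277 minutes

Uncompressed byte rate = 60,000 × 4 × 1 = 240,000 bytes/s.
Capacity = 4 × 1,000,000,000 = 4,000,000,000 bytes.
4,000,000,000 / 240,000 ≈ 16666.67 s → 277 minutes.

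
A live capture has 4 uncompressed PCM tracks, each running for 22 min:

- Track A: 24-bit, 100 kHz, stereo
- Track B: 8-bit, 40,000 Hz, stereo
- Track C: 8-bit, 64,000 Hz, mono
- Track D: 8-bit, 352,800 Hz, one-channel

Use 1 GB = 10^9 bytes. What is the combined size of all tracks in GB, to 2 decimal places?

1.45 GB

22 min = 1,320 s.
Track A: 100,000 × 1,320 × 3 × 2 = 792,000,000 bytes.
Track B: 40,000 × 1,320 × 1 × 2 = 105,600,000 bytes.
Track C: 64,000 × 1,320 × 1 × 1 = 84,480,000 bytes.
Track D: 352,800 × 1,320 × 1 × 1 = 465,696,000 bytes.
Total = 1,447,776,000 bytes = 1.45 GB.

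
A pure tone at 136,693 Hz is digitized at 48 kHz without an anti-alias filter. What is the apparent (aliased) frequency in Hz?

7,307 Hz

Nyquist = 48,000/2 = 24,000 Hz; 136,693 Hz exceeds it.
Alias = |136,693 − 3×48,000| = |136,693 − 144,000| = 7,307 Hz.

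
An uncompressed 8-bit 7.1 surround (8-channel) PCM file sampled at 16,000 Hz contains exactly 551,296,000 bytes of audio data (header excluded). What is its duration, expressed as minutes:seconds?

Byte rate = 16,000 × 1 × 8 = 128,000 bytes/s.
Duration = 551,296,000 / 128,000 = 4,307 s.
4,307 s = 71:47.

71:47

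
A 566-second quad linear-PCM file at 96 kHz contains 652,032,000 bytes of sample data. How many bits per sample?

Bytes per sample = 652,032,000 / (96,000 × 566 × 4) = 652,032,000 / 217,344,000 = 3.
Bit depth = 3 × 8 = 24 bits.

24 bits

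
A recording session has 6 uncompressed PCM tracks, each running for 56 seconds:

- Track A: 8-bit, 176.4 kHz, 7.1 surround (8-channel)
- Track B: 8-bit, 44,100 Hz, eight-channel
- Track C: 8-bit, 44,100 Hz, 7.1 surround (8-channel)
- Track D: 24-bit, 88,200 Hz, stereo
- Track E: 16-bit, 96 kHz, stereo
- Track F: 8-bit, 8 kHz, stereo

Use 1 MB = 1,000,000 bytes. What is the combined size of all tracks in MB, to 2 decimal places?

Track A: 176,400 × 56 × 1 × 8 = 79,027,200 bytes.
Track B: 44,100 × 56 × 1 × 8 = 19,756,800 bytes.
Track C: 44,100 × 56 × 1 × 8 = 19,756,800 bytes.
Track D: 88,200 × 56 × 3 × 2 = 29,635,200 bytes.
Track E: 96,000 × 56 × 2 × 2 = 21,504,000 bytes.
Track F: 8,000 × 56 × 1 × 2 = 896,000 bytes.
Total = 170,576,000 bytes = 170.58 MB.

170.58 MB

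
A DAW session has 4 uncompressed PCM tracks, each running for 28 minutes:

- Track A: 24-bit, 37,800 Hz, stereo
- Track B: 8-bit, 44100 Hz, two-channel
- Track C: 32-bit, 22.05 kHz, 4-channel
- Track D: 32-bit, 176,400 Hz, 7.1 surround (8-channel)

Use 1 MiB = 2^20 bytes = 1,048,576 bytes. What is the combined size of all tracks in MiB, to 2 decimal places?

10113.88 MiB

28 minutes = 1,680 s.
Track A: 37,800 × 1,680 × 3 × 2 = 381,024,000 bytes.
Track B: 44,100 × 1,680 × 1 × 2 = 148,176,000 bytes.
Track C: 22,050 × 1,680 × 4 × 4 = 592,704,000 bytes.
Track D: 176,400 × 1,680 × 4 × 8 = 9,483,264,000 bytes.
Total = 10,605,168,000 bytes = 10113.88 MiB.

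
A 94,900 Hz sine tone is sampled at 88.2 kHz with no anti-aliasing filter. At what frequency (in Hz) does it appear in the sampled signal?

Nyquist = 88,200/2 = 44,100 Hz; 94,900 Hz exceeds it.
Alias = |94,900 − 1×88,200| = |94,900 − 88,200| = 6,700 Hz.

6,700 Hz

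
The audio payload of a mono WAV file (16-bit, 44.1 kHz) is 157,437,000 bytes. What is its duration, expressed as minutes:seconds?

29:45

Byte rate = 44,100 × 2 × 1 = 88,200 bytes/s.
Duration = 157,437,000 / 88,200 = 1,785 s.
1,785 s = 29:45.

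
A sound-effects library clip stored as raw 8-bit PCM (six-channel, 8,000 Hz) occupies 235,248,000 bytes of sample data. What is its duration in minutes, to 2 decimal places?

81.68 minutes

Byte rate = 8,000 × 1 × 6 = 48,000 bytes/s.
Duration = 235,248,000 / 48,000 = 4,901 s.
4,901 s / 60 = 81.68 minutes.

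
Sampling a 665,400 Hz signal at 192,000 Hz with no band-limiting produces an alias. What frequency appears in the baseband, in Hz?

89,400 Hz

Nyquist = 192,000/2 = 96,000 Hz; 665,400 Hz exceeds it.
Alias = |665,400 − 3×192,000| = |665,400 − 576,000| = 89,400 Hz.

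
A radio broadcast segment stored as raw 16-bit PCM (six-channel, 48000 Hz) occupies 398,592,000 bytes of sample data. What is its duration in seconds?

Byte rate = 48,000 × 2 × 6 = 576,000 bytes/s.
Duration = 398,592,000 / 576,000 = 692 s.

692 seconds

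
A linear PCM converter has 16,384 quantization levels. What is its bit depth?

log2(16,384) = 14.

14 bits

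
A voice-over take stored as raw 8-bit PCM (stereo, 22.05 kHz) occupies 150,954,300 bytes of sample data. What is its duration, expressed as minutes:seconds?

57:03

Byte rate = 22,050 × 1 × 2 = 44,100 bytes/s.
Duration = 150,954,300 / 44,100 = 3,423 s.
3,423 s = 57:03.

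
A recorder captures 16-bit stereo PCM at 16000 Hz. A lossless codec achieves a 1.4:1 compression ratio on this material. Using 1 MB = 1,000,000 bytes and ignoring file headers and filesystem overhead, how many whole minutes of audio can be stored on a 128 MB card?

46 minutes

Uncompressed byte rate = 16,000 × 2 × 2 = 64,000 bytes/s.
After 1.4:1 compression, effective rate ≈ 45714.29 bytes/s.
Capacity = 128 × 1,000,000 = 128,000,000 bytes.
128,000,000 / effective rate ≈ 2800 s → 46 minutes.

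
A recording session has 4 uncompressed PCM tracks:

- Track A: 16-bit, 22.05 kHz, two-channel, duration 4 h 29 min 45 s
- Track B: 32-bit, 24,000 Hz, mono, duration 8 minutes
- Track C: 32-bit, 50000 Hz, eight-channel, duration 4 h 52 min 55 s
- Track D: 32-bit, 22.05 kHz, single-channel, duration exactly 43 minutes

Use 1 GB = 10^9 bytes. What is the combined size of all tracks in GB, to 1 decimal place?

Track A: 4 h 29 min 45 s = 16,185 s; 22,050 × 16,185 × 2 × 2 = 1,427,517,000 bytes.
Track B: 8 minutes = 480 s; 24,000 × 480 × 4 × 1 = 46,080,000 bytes.
Track C: 4 h 52 min 55 s = 17,575 s; 50,000 × 17,575 × 4 × 8 = 28,120,000,000 bytes.
Track D: exactly 43 minutes = 2,580 s; 22,050 × 2,580 × 4 × 1 = 227,556,000 bytes.
Total = 29,821,153,000 bytes = 29.8 GB.

29.8 GB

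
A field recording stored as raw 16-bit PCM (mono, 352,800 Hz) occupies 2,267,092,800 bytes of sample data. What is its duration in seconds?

3,213 seconds

Byte rate = 352,800 × 2 × 1 = 705,600 bytes/s.
Duration = 2,267,092,800 / 705,600 = 3,213 s.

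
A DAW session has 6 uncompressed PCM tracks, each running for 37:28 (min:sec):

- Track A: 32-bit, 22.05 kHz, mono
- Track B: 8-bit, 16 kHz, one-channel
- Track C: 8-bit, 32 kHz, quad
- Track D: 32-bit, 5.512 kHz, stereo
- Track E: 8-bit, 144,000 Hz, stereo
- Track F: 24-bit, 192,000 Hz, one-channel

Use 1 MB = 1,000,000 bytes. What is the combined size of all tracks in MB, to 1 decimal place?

2563.4 MB

37:28 (min:sec) = 2,248 s.
Track A: 22,050 × 2,248 × 4 × 1 = 198,273,600 bytes.
Track B: 16,000 × 2,248 × 1 × 1 = 35,968,000 bytes.
Track C: 32,000 × 2,248 × 1 × 4 = 287,744,000 bytes.
Track D: 5,512 × 2,248 × 4 × 2 = 99,127,808 bytes.
Track E: 144,000 × 2,248 × 1 × 2 = 647,424,000 bytes.
Track F: 192,000 × 2,248 × 3 × 1 = 1,294,848,000 bytes.
Total = 2,563,385,408 bytes = 2563.4 MB.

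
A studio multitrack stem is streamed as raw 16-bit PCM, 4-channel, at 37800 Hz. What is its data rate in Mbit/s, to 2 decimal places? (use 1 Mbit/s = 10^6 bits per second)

2.42 Mbit/s

Bit rate = 37,800 × 16 × 4 = 2,419,200 bits/s.
= 2.42 Mbit/s.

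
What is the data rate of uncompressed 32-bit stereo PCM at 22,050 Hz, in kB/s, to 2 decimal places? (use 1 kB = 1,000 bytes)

Bit rate = 22,050 × 32 × 2 = 1,411,200 bits/s.
1,411,200 / 8 = 176,400 B/s = 176.40 kB/s.

176.40 kB/s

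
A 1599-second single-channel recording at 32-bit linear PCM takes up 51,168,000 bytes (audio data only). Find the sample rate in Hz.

8,000 Hz

Bytes = sample_rate × seconds × bytes_per_sample × channels.
sample_rate = 51,168,000 / (1,599 × 4 × 1) = 51,168,000 / 6,396 = 8,000 Hz.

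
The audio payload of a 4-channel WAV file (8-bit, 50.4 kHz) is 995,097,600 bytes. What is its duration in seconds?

4,936 seconds

Byte rate = 50,400 × 1 × 4 = 201,600 bytes/s.
Duration = 995,097,600 / 201,600 = 4,936 s.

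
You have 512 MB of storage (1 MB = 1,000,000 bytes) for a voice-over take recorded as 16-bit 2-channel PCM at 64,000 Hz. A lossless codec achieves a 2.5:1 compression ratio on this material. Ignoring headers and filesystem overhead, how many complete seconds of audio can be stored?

5,000 seconds

Uncompressed byte rate = 64,000 × 2 × 2 = 256,000 bytes/s.
After 2.5:1 compression, effective rate ≈ 102400 bytes/s.
Capacity = 512 × 1,000,000 = 512,000,000 bytes.
512,000,000 / effective rate ≈ 5000 s → 5,000 seconds.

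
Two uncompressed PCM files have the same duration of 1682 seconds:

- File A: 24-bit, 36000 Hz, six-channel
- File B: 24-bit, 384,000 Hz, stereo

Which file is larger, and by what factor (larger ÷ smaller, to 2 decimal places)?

File B, by a factor of 3.56

File A: 36,000 × 3 × 6 = 648,000 bytes/s.
File B: 384,000 × 3 × 2 = 2,304,000 bytes/s.
File B is larger; ratio = 3,875,328,000 / 1,089,936,000 = 3.56.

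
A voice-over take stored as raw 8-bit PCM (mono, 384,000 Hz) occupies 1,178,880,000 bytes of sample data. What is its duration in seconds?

Byte rate = 384,000 × 1 × 1 = 384,000 bytes/s.
Duration = 1,178,880,000 / 384,000 = 3,070 s.

3,070 seconds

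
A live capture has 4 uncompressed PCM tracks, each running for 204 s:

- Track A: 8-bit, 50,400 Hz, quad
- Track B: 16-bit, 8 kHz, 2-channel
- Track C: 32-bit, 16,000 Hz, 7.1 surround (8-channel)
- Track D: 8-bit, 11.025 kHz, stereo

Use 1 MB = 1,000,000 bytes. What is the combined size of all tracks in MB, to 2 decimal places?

Track A: 50,400 × 204 × 1 × 4 = 41,126,400 bytes.
Track B: 8,000 × 204 × 2 × 2 = 6,528,000 bytes.
Track C: 16,000 × 204 × 4 × 8 = 104,448,000 bytes.
Track D: 11,025 × 204 × 1 × 2 = 4,498,200 bytes.
Total = 156,600,600 bytes = 156.60 MB.

156.60 MB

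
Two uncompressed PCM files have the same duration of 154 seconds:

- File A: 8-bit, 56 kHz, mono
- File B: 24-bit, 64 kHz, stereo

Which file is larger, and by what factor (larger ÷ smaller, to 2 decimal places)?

File A: 56,000 × 1 × 1 = 56,000 bytes/s.
File B: 64,000 × 3 × 2 = 384,000 bytes/s.
File B is larger; ratio = 59,136,000 / 8,624,000 = 6.86.

File B, by a factor of 6.86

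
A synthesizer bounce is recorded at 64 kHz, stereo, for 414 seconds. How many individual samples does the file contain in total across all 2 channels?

64,000 × 414 s × 2 ch = 52,992,000 samples.

52,992,000 samples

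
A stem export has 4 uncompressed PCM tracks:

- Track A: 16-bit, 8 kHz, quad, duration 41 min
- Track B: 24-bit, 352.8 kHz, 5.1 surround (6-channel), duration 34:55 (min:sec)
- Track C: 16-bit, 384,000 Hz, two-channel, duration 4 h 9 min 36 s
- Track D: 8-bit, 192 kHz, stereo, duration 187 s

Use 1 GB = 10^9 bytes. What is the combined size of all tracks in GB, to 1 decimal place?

Track A: 41 min = 2,460 s; 8,000 × 2,460 × 2 × 4 = 157,440,000 bytes.
Track B: 34:55 (min:sec) = 2,095 s; 352,800 × 2,095 × 3 × 6 = 13,304,088,000 bytes.
Track C: 4 h 9 min 36 s = 14,976 s; 384,000 × 14,976 × 2 × 2 = 23,003,136,000 bytes.
Track D: 192,000 × 187 × 1 × 2 = 71,808,000 bytes.
Total = 36,536,472,000 bytes = 36.5 GB.

36.5 GB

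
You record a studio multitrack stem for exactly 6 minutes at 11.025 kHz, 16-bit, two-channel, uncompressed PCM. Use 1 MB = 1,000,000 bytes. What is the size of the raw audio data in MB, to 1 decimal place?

Duration = exactly 6 minutes = 360 s.
Bytes = 11,025 samples/s × 360 s × 2 bytes/sample × 2 ch = 15,876,000 bytes.
15,876,000 / 1,000,000 = 15.9 MB.

15.9 MB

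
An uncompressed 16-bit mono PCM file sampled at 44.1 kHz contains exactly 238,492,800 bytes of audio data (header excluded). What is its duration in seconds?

Byte rate = 44,100 × 2 × 1 = 88,200 bytes/s.
Duration = 238,492,800 / 88,200 = 2,704 s.

2,704 seconds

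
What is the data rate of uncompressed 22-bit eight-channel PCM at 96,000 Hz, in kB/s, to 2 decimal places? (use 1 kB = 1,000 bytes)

Bit rate = 96,000 × 22 × 8 = 16,896,000 bits/s.
16,896,000 / 8 = 2,112,000 B/s = 2112.00 kB/s.

2112.00 kB/s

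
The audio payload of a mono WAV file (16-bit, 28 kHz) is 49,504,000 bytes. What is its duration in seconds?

Byte rate = 28,000 × 2 × 1 = 56,000 bytes/s.
Duration = 49,504,000 / 56,000 = 884 s.

884 seconds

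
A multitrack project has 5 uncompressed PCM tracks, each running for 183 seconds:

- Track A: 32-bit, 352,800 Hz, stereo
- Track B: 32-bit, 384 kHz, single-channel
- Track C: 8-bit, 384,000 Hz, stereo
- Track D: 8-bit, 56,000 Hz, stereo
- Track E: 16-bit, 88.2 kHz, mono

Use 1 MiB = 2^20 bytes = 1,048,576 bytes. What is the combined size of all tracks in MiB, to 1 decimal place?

945.0 MiB

Track A: 352,800 × 183 × 4 × 2 = 516,499,200 bytes.
Track B: 384,000 × 183 × 4 × 1 = 281,088,000 bytes.
Track C: 384,000 × 183 × 1 × 2 = 140,544,000 bytes.
Track D: 56,000 × 183 × 1 × 2 = 20,496,000 bytes.
Track E: 88,200 × 183 × 2 × 1 = 32,281,200 bytes.
Total = 990,908,400 bytes = 945.0 MiB.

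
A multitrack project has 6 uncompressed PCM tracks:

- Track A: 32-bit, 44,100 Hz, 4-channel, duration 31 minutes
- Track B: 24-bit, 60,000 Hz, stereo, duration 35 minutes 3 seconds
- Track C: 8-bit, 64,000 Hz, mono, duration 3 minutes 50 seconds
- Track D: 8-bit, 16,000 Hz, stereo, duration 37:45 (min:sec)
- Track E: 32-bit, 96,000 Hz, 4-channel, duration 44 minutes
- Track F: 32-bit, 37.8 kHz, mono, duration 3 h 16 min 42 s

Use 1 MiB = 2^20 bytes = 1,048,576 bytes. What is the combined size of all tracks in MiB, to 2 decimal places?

7625.77 MiB

Track A: 31 minutes = 1,860 s; 44,100 × 1,860 × 4 × 4 = 1,312,416,000 bytes.
Track B: 35 minutes 3 seconds = 2,103 s; 60,000 × 2,103 × 3 × 2 = 757,080,000 bytes.
Track C: 3 minutes 50 seconds = 230 s; 64,000 × 230 × 1 × 1 = 14,720,000 bytes.
Track D: 37:45 (min:sec) = 2,265 s; 16,000 × 2,265 × 1 × 2 = 72,480,000 bytes.
Track E: 44 minutes = 2,640 s; 96,000 × 2,640 × 4 × 4 = 4,055,040,000 bytes.
Track F: 3 h 16 min 42 s = 11,802 s; 37,800 × 11,802 × 4 × 1 = 1,784,462,400 bytes.
Total = 7,996,198,400 bytes = 7625.77 MiB.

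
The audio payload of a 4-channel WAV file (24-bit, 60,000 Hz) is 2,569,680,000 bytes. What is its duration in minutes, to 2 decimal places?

59.48 minutes

Byte rate = 60,000 × 3 × 4 = 720,000 bytes/s.
Duration = 2,569,680,000 / 720,000 = 3,569 s.
3,569 s / 60 = 59.48 minutes.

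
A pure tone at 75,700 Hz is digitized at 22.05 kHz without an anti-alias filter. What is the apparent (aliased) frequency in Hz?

Nyquist = 22,050/2 = 11,025 Hz; 75,700 Hz exceeds it.
Alias = |75,700 − 3×22,050| = |75,700 − 66,150| = 9,550 Hz.

9,550 Hz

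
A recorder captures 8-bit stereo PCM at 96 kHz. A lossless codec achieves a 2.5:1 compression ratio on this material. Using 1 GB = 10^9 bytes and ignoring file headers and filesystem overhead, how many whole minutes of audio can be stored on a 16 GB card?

Uncompressed byte rate = 96,000 × 1 × 2 = 192,000 bytes/s.
After 2.5:1 compression, effective rate ≈ 76800 bytes/s.
Capacity = 16 × 1,000,000,000 = 16,000,000,000 bytes.
16,000,000,000 / effective rate ≈ 208333.33 s → 3,472 minutes.

3,472 minutes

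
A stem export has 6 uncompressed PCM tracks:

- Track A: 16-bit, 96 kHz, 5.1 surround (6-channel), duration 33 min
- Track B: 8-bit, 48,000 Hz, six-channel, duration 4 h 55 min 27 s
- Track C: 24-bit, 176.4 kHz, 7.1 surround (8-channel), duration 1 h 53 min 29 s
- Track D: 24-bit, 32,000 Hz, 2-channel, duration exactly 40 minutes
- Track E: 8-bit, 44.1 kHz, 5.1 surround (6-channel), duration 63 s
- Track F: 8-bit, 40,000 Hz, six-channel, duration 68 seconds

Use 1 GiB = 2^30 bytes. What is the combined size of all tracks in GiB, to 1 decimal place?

Track A: 33 min = 1,980 s; 96,000 × 1,980 × 2 × 6 = 2,280,960,000 bytes.
Track B: 4 h 55 min 27 s = 17,727 s; 48,000 × 17,727 × 1 × 6 = 5,105,376,000 bytes.
Track C: 1 h 53 min 29 s = 6,809 s; 176,400 × 6,809 × 3 × 8 = 28,826,582,400 bytes.
Track D: exactly 40 minutes = 2,400 s; 32,000 × 2,400 × 3 × 2 = 460,800,000 bytes.
Track E: 44,100 × 63 × 1 × 6 = 16,669,800 bytes.
Track F: 40,000 × 68 × 1 × 6 = 16,320,000 bytes.
Total = 36,706,708,200 bytes = 34.2 GiB.

34.2 GiB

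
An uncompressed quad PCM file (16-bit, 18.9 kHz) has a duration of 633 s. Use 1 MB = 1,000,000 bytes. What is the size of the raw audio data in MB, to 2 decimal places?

95.71 MB

Bytes = 18,900 samples/s × 633 s × 2 bytes/sample × 4 ch = 95,709,600 bytes.
95,709,600 / 1,000,000 = 95.71 MB.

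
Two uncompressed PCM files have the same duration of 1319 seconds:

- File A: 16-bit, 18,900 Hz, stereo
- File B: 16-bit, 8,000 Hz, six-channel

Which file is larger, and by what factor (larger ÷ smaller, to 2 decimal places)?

File B, by a factor of 1.27

File A: 18,900 × 2 × 2 = 75,600 bytes/s.
File B: 8,000 × 2 × 6 = 96,000 bytes/s.
File B is larger; ratio = 126,624,000 / 99,716,400 = 1.27.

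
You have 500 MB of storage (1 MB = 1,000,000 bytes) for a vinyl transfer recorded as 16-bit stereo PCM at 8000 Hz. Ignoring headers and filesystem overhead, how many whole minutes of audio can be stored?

260 minutes

Uncompressed byte rate = 8,000 × 2 × 2 = 32,000 bytes/s.
Capacity = 500 × 1,000,000 = 500,000,000 bytes.
500,000,000 / 32,000 ≈ 15625 s → 260 minutes.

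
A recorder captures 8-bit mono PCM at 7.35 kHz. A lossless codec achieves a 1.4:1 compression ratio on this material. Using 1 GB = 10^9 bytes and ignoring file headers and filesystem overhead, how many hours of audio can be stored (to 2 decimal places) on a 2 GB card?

Uncompressed byte rate = 7,350 × 1 × 1 = 7,350 bytes/s.
After 1.4:1 compression, effective rate ≈ 5250 bytes/s.
Capacity = 2 × 1,000,000,000 = 2,000,000,000 bytes.
2,000,000,000 / effective rate ≈ 380952.38 s → 105.82 hours.

105.82 hours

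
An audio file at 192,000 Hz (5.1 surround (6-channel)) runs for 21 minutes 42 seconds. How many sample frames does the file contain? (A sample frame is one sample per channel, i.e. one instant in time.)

249,984,000 sample frames

21 minutes 42 seconds = 1,302 s.
192,000 samples/s × 1,302 s = 249,984,000 frames.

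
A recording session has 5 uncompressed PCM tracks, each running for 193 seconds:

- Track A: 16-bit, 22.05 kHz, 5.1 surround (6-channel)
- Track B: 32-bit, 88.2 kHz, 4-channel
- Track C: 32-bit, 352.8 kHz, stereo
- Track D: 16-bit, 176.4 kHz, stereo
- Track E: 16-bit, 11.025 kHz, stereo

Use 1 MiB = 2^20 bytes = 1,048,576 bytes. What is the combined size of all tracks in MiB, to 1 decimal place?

965.9 MiB

Track A: 22,050 × 193 × 2 × 6 = 51,067,800 bytes.
Track B: 88,200 × 193 × 4 × 4 = 272,361,600 bytes.
Track C: 352,800 × 193 × 4 × 2 = 544,723,200 bytes.
Track D: 176,400 × 193 × 2 × 2 = 136,180,800 bytes.
Track E: 11,025 × 193 × 2 × 2 = 8,511,300 bytes.
Total = 1,012,844,700 bytes = 965.9 MiB.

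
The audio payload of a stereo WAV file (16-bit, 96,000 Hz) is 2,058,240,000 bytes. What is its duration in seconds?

Byte rate = 96,000 × 2 × 2 = 384,000 bytes/s.
Duration = 2,058,240,000 / 384,000 = 5,360 s.

5,360 seconds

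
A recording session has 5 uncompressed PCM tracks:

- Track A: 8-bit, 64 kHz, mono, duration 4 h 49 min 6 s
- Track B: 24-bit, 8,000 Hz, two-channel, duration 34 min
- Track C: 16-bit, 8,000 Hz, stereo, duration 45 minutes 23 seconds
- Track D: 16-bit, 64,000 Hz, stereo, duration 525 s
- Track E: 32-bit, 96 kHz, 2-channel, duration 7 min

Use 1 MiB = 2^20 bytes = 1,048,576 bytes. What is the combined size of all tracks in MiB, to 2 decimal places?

Track A: 4 h 49 min 6 s = 17,346 s; 64,000 × 17,346 × 1 × 1 = 1,110,144,000 bytes.
Track B: 34 min = 2,040 s; 8,000 × 2,040 × 3 × 2 = 97,920,000 bytes.
Track C: 45 minutes 23 seconds = 2,723 s; 8,000 × 2,723 × 2 × 2 = 87,136,000 bytes.
Track D: 64,000 × 525 × 2 × 2 = 134,400,000 bytes.
Track E: 7 min = 420 s; 96,000 × 420 × 4 × 2 = 322,560,000 bytes.
Total = 1,752,160,000 bytes = 1670.99 MiB.

1670.99 MiB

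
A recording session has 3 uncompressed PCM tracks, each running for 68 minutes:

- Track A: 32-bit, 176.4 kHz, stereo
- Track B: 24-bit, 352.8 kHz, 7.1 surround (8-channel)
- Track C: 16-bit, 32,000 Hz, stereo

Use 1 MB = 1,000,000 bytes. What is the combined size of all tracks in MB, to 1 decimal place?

68 minutes = 4,080 s.
Track A: 176,400 × 4,080 × 4 × 2 = 5,757,696,000 bytes.
Track B: 352,800 × 4,080 × 3 × 8 = 34,546,176,000 bytes.
Track C: 32,000 × 4,080 × 2 × 2 = 522,240,000 bytes.
Total = 40,826,112,000 bytes = 40826.1 MB.

40826.1 MB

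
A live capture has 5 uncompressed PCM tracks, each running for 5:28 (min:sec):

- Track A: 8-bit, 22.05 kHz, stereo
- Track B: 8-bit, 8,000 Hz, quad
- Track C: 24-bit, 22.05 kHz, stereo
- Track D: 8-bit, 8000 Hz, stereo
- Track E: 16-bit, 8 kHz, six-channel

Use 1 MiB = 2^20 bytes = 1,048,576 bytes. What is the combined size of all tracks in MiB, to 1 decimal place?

100.2 MiB

5:28 (min:sec) = 328 s.
Track A: 22,050 × 328 × 1 × 2 = 14,464,800 bytes.
Track B: 8,000 × 328 × 1 × 4 = 10,496,000 bytes.
Track C: 22,050 × 328 × 3 × 2 = 43,394,400 bytes.
Track D: 8,000 × 328 × 1 × 2 = 5,248,000 bytes.
Track E: 8,000 × 328 × 2 × 6 = 31,488,000 bytes.
Total = 105,091,200 bytes = 100.2 MiB.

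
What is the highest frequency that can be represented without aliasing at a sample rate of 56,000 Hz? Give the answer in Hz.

28,000 Hz

Nyquist frequency = sample rate / 2 = 56,000 / 2 = 28,000 Hz.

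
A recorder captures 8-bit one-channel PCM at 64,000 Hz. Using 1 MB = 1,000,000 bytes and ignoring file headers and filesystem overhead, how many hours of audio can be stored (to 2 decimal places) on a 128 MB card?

0.56 hours

Uncompressed byte rate = 64,000 × 1 × 1 = 64,000 bytes/s.
Capacity = 128 × 1,000,000 = 128,000,000 bytes.
128,000,000 / 64,000 ≈ 2000 s → 0.56 hours.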